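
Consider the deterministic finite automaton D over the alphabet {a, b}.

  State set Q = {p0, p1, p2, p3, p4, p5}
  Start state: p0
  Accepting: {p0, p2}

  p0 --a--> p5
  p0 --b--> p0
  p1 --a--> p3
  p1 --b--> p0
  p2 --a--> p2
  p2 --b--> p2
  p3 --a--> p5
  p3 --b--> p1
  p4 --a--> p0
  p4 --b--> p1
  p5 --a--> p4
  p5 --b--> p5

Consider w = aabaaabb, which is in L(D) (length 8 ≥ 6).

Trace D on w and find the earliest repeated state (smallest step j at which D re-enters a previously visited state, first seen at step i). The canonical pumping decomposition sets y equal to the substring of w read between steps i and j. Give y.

abaa

State sequence: p0 -a-> p5 -a-> p4 -b-> p1 -a-> p3 -a-> p5 -a-> p4 -b-> p1 -b-> p0
First repeat at step 5: p5 was already visited.

So i = 1, j = 5, giving x = w[0:1] = a, y = w[1:5] = abaa, z = w[5:8] = abb.
Check: |xy| = 5 ≤ 6 and |y| = 4 ≥ 1. Reading y takes D from p5 back to p5, so every xyⁱz is accepted.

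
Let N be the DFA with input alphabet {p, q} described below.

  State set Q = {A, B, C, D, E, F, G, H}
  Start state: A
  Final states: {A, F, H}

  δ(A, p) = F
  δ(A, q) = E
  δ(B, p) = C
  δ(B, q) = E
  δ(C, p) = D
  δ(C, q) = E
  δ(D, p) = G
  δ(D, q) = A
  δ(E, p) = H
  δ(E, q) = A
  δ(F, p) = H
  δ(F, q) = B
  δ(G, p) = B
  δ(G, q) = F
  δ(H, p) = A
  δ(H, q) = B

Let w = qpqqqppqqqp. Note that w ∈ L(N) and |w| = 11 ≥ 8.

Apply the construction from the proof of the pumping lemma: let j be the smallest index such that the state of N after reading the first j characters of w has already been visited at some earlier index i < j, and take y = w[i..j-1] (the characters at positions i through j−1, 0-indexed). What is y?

Run of N on w = q p q q q p p q q q p:
  step 0: A  (start)
  step 1: E  (read q: A→E)
  step 2: H  (read p: E→H)
  step 3: B  (read q: H→B)
  step 4: E  (read q: B→E)   ← first repeat (E seen earlier)
  step 5: A  (read q: E→A)
  step 6: F  (read p: A→F)
  step 7: H  (read p: F→H)
  step 8: B  (read q: H→B)
  step 9: E  (read q: B→E)
  step 10: A  (read q: E→A)
  step 11: F  (read p: A→F)

So i = 1, j = 4, giving x = w[0:1] = q, y = w[1:4] = pqq, z = w[4:11] = qppqqqp.
Check: |xy| = 4 ≤ 8 and |y| = 3 ≥ 1. Reading y takes N from E back to E, so every xyⁱz is accepted.
The DFA has 8 states, so the proof of the pumping lemma guarantees a repeated state among the first 8+1 visited; the segment between the two visits is the pumpable y.

pqq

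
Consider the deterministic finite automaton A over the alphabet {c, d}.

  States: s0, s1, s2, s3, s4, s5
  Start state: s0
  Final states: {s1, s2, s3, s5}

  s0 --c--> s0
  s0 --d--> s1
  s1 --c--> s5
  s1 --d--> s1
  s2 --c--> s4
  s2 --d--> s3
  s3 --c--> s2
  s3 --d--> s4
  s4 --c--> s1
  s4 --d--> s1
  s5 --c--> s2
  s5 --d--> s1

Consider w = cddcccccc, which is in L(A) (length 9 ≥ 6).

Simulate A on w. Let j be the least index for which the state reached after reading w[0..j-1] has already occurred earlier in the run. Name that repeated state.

State sequence: s0 -c-> s0 -d-> s1 -d-> s1 -c-> s5 -c-> s2 -c-> s4 -c-> s1 -c-> s5 -c-> s2
First repeat at step 1: s0 was already visited.

The earliest repeat is at step j = 1: A is in s0, which it already visited at step i = 0.
The DFA has 6 states, so the proof of the pumping lemma guarantees a repeated state among the first 6+1 visited; the segment between the two visits is the pumpable y.

s0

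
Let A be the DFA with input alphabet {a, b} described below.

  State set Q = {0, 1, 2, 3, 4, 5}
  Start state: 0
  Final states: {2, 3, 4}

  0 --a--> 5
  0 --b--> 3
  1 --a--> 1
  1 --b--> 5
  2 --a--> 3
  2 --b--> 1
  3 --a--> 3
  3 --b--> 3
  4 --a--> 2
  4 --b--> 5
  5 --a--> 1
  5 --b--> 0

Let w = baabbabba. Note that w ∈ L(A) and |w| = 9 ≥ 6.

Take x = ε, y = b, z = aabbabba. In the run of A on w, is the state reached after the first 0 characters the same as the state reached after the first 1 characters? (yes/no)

State sequence: 0 -b-> 3

After x (step 0): 0. After xy (step 1): 3.
They differ (0 ≠ 3), so y is not a cycle from the state after x; this split is not the one the pumping-lemma construction produces, and pumping y need not keep the string in L(A).

no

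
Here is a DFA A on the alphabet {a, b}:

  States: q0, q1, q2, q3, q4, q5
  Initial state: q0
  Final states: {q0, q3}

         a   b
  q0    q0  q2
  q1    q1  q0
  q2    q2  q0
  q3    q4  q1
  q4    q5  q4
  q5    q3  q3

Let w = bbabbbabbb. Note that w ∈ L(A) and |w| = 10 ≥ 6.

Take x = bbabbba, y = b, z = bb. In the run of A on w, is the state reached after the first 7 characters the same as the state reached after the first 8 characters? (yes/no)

no

State sequence: q0 -b-> q2 -b-> q0 -a-> q0 -b-> q2 -b-> q0 -b-> q2 -a-> q2 -b-> q0

After x (step 7): q2. After xy (step 8): q0.
They differ (q2 ≠ q0), so y is not a cycle from the state after x; this split is not the one the pumping-lemma construction produces, and pumping y need not keep the string in L(A).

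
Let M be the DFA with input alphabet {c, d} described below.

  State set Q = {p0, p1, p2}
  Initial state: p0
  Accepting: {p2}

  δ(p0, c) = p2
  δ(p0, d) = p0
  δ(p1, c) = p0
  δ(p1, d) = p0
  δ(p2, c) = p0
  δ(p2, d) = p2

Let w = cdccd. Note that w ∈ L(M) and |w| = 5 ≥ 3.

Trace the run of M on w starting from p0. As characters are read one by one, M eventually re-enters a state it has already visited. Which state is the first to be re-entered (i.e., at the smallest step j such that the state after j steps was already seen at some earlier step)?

p2

Run of M on w = c d c c d:
  step 0: p0  (start)
  step 1: p2  (read c: p0→p2)
  step 2: p2  (read d: p2→p2)   ← first repeat (p2 seen earlier)
  step 3: p0  (read c: p2→p0)
  step 4: p2  (read c: p0→p2)
  step 5: p2  (read d: p2→p2)

The earliest repeat is at step j = 2: M is in p2, which it already visited at step i = 1.
With |Q| = 3, pigeonhole forces a state repeat no later than step 3; the substring read between the first and second visits to that state can be pumped.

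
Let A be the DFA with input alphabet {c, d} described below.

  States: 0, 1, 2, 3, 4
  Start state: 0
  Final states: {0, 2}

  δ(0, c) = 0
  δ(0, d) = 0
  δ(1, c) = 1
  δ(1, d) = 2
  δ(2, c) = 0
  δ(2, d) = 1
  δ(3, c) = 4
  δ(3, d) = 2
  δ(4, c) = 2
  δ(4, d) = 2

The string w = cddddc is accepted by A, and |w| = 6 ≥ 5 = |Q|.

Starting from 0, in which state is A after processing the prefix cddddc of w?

State sequence: 0 -c-> 0 -d-> 0 -d-> 0 -d-> 0 -d-> 0 -c-> 0

After reading 6 characters, A is in state 0.

0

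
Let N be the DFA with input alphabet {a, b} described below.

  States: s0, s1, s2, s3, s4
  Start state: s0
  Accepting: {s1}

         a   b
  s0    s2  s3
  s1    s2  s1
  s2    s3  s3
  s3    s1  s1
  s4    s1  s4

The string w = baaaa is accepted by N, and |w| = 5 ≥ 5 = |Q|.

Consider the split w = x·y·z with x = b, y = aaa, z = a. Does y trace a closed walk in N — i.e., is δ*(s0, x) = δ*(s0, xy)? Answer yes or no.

yes

Run of N on the first 4 characters of w = b a a a:
  step 0: s0  (start)
  step 1: s3  (read b: s0→s3)
  step 2: s1  (read a: s3→s1)
  step 3: s2  (read a: s1→s2)
  step 4: s3  (read a: s2→s3)

After x (step 1): s3. After xy (step 4): s3.
They match, so y = aaa drives N around a cycle from s3 back to itself; pumping y any number of times keeps N in s3 before reading z, and xyⁱz ∈ L(N) for every i ≥ 0.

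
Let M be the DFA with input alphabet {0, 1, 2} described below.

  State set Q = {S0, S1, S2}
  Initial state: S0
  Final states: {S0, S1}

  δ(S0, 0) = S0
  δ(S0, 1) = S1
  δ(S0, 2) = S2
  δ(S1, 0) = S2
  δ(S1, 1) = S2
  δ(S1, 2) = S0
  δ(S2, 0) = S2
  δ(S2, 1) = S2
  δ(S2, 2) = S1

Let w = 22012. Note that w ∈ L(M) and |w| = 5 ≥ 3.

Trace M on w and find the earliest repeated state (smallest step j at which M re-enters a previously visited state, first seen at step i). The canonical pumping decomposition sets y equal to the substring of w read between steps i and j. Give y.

State sequence: S0 -2-> S2 -2-> S1 -0-> S2 -1-> S2 -2-> S1
First repeat at step 3: S2 was already visited.

So i = 1, j = 3, giving x = w[0:1] = 2, y = w[1:3] = 20, z = w[3:5] = 12.
Check: |xy| = 3 ≤ 3 and |y| = 2 ≥ 1. Reading y takes M from S2 back to S2, so every xyⁱz is accepted.

20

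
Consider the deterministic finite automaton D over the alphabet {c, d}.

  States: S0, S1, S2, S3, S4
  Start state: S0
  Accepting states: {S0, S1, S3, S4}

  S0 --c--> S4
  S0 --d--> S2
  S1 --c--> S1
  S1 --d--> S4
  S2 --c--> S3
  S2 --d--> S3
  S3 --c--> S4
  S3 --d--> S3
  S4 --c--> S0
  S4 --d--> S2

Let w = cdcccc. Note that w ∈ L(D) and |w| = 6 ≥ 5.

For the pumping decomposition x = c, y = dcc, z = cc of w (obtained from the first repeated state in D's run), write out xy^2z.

xy^2z = c·dcc·dcc·cc = cdccdcccc.
Reading y = dcc takes D from S4 back to S4, so after x·y·y the machine is still in S4, and z then leads to the accepting state S4. Hence cdccdcccc ∈ L(D).

cdccdcccc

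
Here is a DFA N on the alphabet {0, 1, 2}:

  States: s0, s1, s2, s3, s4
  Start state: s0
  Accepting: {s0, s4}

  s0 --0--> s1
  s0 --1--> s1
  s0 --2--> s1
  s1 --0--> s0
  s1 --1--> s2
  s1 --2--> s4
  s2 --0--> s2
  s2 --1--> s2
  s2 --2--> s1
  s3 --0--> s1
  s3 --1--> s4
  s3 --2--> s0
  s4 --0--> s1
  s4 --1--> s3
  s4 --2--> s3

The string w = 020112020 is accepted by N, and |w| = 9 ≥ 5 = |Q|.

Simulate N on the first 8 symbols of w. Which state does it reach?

s1

State sequence: s0 -0-> s1 -2-> s4 -0-> s1 -1-> s2 -1-> s2 -2-> s1 -0-> s0 -2-> s1

After reading 8 characters, N is in state s1.
(This kind of state-tracing is the core of the pumping-lemma construction: with 5 states, pigeonhole forces a repeat within the first 5 steps.)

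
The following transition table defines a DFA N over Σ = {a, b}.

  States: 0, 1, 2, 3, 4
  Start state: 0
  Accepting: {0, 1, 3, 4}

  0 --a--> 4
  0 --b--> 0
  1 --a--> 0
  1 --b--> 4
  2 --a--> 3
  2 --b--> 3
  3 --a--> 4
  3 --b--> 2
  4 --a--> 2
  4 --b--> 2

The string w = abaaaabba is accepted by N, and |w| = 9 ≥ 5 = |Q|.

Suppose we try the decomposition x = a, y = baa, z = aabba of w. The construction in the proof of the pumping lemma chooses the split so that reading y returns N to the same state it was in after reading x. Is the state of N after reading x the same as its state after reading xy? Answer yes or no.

yes

State sequence: 0 -a-> 4 -b-> 2 -a-> 3 -a-> 4

After x (step 1): 4. After xy (step 4): 4.
They match, so y = baa drives N around a cycle from 4 back to itself; pumping y any number of times keeps N in 4 before reading z, and xyⁱz ∈ L(N) for every i ≥ 0.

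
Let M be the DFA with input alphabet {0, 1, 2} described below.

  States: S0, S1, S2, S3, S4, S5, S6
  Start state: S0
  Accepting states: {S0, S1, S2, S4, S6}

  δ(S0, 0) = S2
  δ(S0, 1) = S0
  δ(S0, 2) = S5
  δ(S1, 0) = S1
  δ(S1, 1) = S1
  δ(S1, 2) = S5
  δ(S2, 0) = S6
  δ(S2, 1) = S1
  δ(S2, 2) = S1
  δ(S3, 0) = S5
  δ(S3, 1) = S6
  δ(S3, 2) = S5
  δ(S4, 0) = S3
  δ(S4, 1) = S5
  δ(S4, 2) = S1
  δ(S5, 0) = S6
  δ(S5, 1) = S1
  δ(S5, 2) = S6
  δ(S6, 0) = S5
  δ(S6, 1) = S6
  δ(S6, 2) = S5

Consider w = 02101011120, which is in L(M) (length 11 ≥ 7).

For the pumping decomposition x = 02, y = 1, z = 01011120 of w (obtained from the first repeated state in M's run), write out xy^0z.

xy⁰z = xz = 02·01011120 = 0201011120.
Reading y = 1 takes M from S1 back to S1, so after x the machine is still in S1, and z then leads to the accepting state S6. Hence 0201011120 ∈ L(M).

0201011120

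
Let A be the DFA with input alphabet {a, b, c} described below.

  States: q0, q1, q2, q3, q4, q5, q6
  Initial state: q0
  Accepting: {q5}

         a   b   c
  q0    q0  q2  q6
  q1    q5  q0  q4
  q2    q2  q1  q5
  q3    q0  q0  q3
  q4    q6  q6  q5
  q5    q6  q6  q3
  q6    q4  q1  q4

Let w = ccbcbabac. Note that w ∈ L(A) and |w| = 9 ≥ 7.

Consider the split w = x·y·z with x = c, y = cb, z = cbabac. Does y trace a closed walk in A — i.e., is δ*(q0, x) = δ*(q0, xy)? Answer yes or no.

yes

Run of A on the first 3 characters of w = c c b:
  step 0: q0  (start)
  step 1: q6  (read c: q0→q6)
  step 2: q4  (read c: q6→q4)
  step 3: q6  (read b: q4→q6)

After x (step 1): q6. After xy (step 3): q6.
They match, so y = cb drives A around a cycle from q6 back to itself; pumping y any number of times keeps A in q6 before reading z, and xyⁱz ∈ L(A) for every i ≥ 0.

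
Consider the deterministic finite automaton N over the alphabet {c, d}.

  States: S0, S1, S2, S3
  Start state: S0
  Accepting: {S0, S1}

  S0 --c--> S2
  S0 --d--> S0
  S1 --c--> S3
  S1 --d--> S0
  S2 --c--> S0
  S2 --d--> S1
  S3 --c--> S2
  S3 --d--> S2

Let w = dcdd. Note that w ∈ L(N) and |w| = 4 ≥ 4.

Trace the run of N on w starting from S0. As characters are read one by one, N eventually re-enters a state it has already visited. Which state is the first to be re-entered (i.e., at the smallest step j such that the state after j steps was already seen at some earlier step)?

Run of N on w = d c d d:
  step 0: S0  (start)
  step 1: S0  (read d: S0→S0)   ← first repeat (S0 seen earlier)
  step 2: S2  (read c: S0→S2)
  step 3: S1  (read d: S2→S1)
  step 4: S0  (read d: S1→S0)

The earliest repeat is at step j = 1: N is in S0, which it already visited at step i = 0.
With |Q| = 4, pigeonhole forces a state repeat no later than step 4; the substring read between the first and second visits to that state can be pumped.

S0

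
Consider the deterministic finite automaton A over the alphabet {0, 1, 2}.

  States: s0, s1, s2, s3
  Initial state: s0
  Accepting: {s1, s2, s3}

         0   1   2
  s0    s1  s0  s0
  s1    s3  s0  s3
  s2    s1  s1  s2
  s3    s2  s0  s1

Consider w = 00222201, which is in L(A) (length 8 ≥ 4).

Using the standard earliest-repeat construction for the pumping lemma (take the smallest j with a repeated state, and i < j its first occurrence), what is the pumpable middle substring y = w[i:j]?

02

Run of A on w = 0 0 2 2 2 2 0 1:
  step 0: s0  (start)
  step 1: s1  (read 0: s0→s1)
  step 2: s3  (read 0: s1→s3)
  step 3: s1  (read 2: s3→s1)   ← first repeat (s1 seen earlier)
  step 4: s3  (read 2: s1→s3)
  step 5: s1  (read 2: s3→s1)
  step 6: s3  (read 2: s1→s3)
  step 7: s2  (read 0: s3→s2)
  step 8: s1  (read 1: s2→s1)

So i = 1, j = 3, giving x = w[0:1] = 0, y = w[1:3] = 02, z = w[3:8] = 22201.
Check: |xy| = 3 ≤ 4 and |y| = 2 ≥ 1. Reading y takes A from s1 back to s1, so every xyⁱz is accepted.
Since A has 4 states, any run of length ≥ 4 visits 4+1 states, so by pigeonhole some state repeats within the first 4 steps — that repeat gives the pumpable loop.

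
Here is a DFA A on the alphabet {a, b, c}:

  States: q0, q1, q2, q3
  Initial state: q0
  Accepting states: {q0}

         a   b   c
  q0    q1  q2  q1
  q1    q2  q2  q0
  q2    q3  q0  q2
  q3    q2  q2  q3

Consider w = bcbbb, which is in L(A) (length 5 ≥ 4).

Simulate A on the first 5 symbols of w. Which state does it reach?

Run of A on the first 5 characters of w = b c b b b:
  step 0: q0  (start)
  step 1: q2  (read b: q0→q2)
  step 2: q2  (read c: q2→q2)
  step 3: q0  (read b: q2→q0)
  step 4: q2  (read b: q0→q2)
  step 5: q0  (read b: q2→q0)

After reading 5 characters, A is in state q0.
(This kind of state-tracing is the core of the pumping-lemma construction: with 4 states, pigeonhole forces a repeat within the first 4 steps.)

q0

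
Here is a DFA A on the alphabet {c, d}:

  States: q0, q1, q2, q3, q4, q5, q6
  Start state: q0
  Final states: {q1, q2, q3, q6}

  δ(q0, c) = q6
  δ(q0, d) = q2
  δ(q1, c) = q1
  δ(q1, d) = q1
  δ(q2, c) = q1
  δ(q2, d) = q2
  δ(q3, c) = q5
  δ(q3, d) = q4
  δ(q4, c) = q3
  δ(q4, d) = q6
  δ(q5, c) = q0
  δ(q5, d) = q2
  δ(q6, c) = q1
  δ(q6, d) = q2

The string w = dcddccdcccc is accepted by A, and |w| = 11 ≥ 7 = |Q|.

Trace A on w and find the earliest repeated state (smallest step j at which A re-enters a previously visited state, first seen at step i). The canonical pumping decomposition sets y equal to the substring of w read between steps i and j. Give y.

Run of A on w = d c d d c c d c c c c:
  step 0: q0  (start)
  step 1: q2  (read d: q0→q2)
  step 2: q1  (read c: q2→q1)
  step 3: q1  (read d: q1→q1)   ← first repeat (q1 seen earlier)
  step 4: q1  (read d: q1→q1)
  step 5: q1  (read c: q1→q1)
  step 6: q1  (read c: q1→q1)
  step 7: q1  (read d: q1→q1)
  step 8: q1  (read c: q1→q1)
  step 9: q1  (read c: q1→q1)
  step 10: q1  (read c: q1→q1)
  step 11: q1  (read c: q1→q1)

So i = 2, j = 3, giving x = w[0:2] = dc, y = w[2:3] = d, z = w[3:11] = dccdcccc.
Check: |xy| = 3 ≤ 7 and |y| = 1 ≥ 1. Reading y takes A from q1 back to q1, so every xyⁱz is accepted.
Pumping length from the standard proof: p = 7 (the number of states). The repeated state found above gives |xy| = j ≤ 7 and |y| = j − i ≥ 1.

d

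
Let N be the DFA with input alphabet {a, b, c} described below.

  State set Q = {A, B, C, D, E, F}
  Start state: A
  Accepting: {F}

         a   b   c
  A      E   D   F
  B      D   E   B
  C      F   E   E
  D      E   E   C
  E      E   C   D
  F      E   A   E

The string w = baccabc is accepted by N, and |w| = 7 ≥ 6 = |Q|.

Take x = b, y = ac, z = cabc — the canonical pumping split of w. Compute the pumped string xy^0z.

bcabc

xy⁰z = xz = b·cabc = bcabc.
Reading y = ac takes N from D back to D, so after x the machine is still in D, and z then leads to the accepting state F. Hence bcabc ∈ L(N).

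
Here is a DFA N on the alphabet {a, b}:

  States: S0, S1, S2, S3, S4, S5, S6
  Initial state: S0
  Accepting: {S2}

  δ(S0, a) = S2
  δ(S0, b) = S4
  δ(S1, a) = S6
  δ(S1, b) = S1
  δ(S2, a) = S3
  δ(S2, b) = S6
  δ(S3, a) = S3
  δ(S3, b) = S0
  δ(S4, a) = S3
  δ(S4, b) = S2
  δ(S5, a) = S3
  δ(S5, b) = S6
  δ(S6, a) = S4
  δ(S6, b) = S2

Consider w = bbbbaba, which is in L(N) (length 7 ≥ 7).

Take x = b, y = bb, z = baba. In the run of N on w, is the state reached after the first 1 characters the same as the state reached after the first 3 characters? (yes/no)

Run of N on the first 3 characters of w = b b b:
  step 0: S0  (start)
  step 1: S4  (read b: S0→S4)
  step 2: S2  (read b: S4→S2)
  step 3: S6  (read b: S2→S6)

After x (step 1): S4. After xy (step 3): S6.
They differ (S4 ≠ S6), so y is not a cycle from the state after x; this split is not the one the pumping-lemma construction produces, and pumping y need not keep the string in L(N).

no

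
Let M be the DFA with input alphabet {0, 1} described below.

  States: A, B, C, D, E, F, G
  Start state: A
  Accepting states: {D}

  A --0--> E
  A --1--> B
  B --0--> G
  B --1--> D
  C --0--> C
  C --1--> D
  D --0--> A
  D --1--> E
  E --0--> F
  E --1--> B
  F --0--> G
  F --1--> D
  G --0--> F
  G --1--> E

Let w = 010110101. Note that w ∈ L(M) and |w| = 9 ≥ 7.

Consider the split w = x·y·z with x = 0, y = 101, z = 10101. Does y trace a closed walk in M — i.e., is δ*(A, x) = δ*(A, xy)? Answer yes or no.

yes

Run of M on the first 4 characters of w = 0 1 0 1:
  step 0: A  (start)
  step 1: E  (read 0: A→E)
  step 2: B  (read 1: E→B)
  step 3: G  (read 0: B→G)
  step 4: E  (read 1: G→E)

After x (step 1): E. After xy (step 4): E.
They match, so y = 101 drives M around a cycle from E back to itself; pumping y any number of times keeps M in E before reading z, and xyⁱz ∈ L(M) for every i ≥ 0.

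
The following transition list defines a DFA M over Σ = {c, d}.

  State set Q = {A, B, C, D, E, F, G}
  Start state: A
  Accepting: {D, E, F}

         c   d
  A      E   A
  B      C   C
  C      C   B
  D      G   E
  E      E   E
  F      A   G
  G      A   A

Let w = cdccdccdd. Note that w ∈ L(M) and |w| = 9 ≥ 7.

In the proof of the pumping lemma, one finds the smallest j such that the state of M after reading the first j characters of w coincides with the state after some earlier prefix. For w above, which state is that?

E

State sequence: A -c-> E -d-> E -c-> E -c-> E -d-> E -c-> E -c-> E -d-> E -d-> E
First repeat at step 2: E was already visited.

The earliest repeat is at step j = 2: M is in E, which it already visited at step i = 1.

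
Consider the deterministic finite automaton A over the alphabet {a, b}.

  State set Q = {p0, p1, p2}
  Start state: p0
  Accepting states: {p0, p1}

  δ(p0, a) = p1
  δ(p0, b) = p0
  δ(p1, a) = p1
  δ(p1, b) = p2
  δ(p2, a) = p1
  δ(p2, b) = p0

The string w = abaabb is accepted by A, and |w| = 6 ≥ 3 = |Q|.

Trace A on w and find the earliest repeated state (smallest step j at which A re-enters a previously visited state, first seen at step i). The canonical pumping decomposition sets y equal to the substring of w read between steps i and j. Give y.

State sequence: p0 -a-> p1 -b-> p2 -a-> p1 -a-> p1 -b-> p2 -b-> p0
First repeat at step 3: p1 was already visited.

So i = 1, j = 3, giving x = w[0:1] = a, y = w[1:3] = ba, z = w[3:6] = abb.
Check: |xy| = 3 ≤ 3 and |y| = 2 ≥ 1. Reading y takes A from p1 back to p1, so every xyⁱz is accepted.

ba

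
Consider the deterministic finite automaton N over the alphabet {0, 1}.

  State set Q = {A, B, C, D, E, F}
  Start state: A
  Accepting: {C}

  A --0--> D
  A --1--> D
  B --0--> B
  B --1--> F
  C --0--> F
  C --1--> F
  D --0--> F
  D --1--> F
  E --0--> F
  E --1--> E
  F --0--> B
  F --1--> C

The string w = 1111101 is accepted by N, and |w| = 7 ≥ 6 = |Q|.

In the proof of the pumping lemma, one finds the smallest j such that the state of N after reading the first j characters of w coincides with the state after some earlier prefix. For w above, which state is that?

State sequence: A -1-> D -1-> F -1-> C -1-> F -1-> C -0-> F -1-> C
First repeat at step 4: F was already visited.

The earliest repeat is at step j = 4: N is in F, which it already visited at step i = 2.
With |Q| = 6, pigeonhole forces a state repeat no later than step 6; the substring read between the first and second visits to that state can be pumped.

F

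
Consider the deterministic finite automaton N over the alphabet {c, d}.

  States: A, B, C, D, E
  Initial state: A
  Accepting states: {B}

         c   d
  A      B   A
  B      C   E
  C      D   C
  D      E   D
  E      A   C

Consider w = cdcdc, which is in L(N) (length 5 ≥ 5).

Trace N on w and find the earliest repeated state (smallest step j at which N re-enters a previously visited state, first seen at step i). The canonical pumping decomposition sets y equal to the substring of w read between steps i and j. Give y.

Run of N on w = c d c d c:
  step 0: A  (start)
  step 1: B  (read c: A→B)
  step 2: E  (read d: B→E)
  step 3: A  (read c: E→A)   ← first repeat (A seen earlier)
  step 4: A  (read d: A→A)
  step 5: B  (read c: A→B)

So i = 0, j = 3, giving x = w[0:0] = ε, y = w[0:3] = cdc, z = w[3:5] = dc.
Check: |xy| = 3 ≤ 5 and |y| = 3 ≥ 1. Reading y takes N from A back to A, so every xyⁱz is accepted.
Since N has 5 states, any run of length ≥ 5 visits 5+1 states, so by pigeonhole some state repeats within the first 5 steps — that repeat gives the pumpable loop.

cdc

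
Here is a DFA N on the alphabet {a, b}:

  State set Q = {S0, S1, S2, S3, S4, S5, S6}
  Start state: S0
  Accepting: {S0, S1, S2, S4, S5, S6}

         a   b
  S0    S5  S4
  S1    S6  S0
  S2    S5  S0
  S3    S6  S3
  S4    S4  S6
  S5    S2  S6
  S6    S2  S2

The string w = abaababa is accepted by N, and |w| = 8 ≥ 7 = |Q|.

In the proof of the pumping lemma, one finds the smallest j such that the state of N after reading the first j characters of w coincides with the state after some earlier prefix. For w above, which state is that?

S5

State sequence: S0 -a-> S5 -b-> S6 -a-> S2 -a-> S5 -b-> S6 -a-> S2 -b-> S0 -a-> S5
First repeat at step 4: S5 was already visited.

The earliest repeat is at step j = 4: N is in S5, which it already visited at step i = 1.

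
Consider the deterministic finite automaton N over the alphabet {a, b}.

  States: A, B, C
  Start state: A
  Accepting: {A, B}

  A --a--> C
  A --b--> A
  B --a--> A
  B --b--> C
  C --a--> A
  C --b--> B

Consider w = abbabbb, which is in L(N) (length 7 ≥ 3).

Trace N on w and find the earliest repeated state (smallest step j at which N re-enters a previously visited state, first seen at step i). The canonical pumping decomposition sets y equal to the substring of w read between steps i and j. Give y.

Run of N on w = a b b a b b b:
  step 0: A  (start)
  step 1: C  (read a: A→C)
  step 2: B  (read b: C→B)
  step 3: C  (read b: B→C)   ← first repeat (C seen earlier)
  step 4: A  (read a: C→A)
  step 5: A  (read b: A→A)
  step 6: A  (read b: A→A)
  step 7: A  (read b: A→A)

So i = 1, j = 3, giving x = w[0:1] = a, y = w[1:3] = bb, z = w[3:7] = abbb.
Check: |xy| = 3 ≤ 3 and |y| = 2 ≥ 1. Reading y takes N from C back to C, so every xyⁱz is accepted.
With |Q| = 3, pigeonhole forces a state repeat no later than step 3; the substring read between the first and second visits to that state can be pumped.

bb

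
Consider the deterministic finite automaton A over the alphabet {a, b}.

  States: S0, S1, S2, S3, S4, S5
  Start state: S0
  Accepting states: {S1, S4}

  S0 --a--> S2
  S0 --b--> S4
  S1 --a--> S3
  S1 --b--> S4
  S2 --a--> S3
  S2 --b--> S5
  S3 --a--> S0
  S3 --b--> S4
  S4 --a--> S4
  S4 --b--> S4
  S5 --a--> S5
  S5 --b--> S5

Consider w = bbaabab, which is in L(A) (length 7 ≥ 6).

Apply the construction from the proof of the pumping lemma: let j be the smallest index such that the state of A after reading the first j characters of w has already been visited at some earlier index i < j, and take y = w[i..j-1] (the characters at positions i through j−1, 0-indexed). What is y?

b

State sequence: S0 -b-> S4 -b-> S4 -a-> S4 -a-> S4 -b-> S4 -a-> S4 -b-> S4
First repeat at step 2: S4 was already visited.

So i = 1, j = 2, giving x = w[0:1] = b, y = w[1:2] = b, z = w[2:7] = aabab.
Check: |xy| = 2 ≤ 6 and |y| = 1 ≥ 1. Reading y takes A from S4 back to S4, so every xyⁱz is accepted.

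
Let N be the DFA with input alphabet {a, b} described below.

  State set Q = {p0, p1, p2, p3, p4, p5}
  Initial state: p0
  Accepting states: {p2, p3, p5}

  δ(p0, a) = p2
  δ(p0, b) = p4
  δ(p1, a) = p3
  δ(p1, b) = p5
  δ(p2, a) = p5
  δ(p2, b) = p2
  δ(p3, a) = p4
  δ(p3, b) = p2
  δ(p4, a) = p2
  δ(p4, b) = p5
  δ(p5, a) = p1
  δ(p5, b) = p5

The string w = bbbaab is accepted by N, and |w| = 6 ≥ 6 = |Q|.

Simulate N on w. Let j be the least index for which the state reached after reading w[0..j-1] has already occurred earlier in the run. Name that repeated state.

p5

State sequence: p0 -b-> p4 -b-> p5 -b-> p5 -a-> p1 -a-> p3 -b-> p2
First repeat at step 3: p5 was already visited.

The earliest repeat is at step j = 3: N is in p5, which it already visited at step i = 2.
Since N has 6 states, any run of length ≥ 6 visits 6+1 states, so by pigeonhole some state repeats within the first 6 steps — that repeat gives the pumpable loop.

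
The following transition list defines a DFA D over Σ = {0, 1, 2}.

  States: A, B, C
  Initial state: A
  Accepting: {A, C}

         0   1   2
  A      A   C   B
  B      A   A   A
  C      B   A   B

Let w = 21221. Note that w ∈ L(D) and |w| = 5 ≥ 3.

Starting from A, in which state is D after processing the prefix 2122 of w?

Run of D on the first 4 characters of w = 2 1 2 2:
  step 0: A  (start)
  step 1: B  (read 2: A→B)
  step 2: A  (read 1: B→A)
  step 3: B  (read 2: A→B)
  step 4: A  (read 2: B→A)

After reading 4 characters, D is in state A.
(This kind of state-tracing is the core of the pumping-lemma construction: with 3 states, pigeonhole forces a repeat within the first 3 steps.)

A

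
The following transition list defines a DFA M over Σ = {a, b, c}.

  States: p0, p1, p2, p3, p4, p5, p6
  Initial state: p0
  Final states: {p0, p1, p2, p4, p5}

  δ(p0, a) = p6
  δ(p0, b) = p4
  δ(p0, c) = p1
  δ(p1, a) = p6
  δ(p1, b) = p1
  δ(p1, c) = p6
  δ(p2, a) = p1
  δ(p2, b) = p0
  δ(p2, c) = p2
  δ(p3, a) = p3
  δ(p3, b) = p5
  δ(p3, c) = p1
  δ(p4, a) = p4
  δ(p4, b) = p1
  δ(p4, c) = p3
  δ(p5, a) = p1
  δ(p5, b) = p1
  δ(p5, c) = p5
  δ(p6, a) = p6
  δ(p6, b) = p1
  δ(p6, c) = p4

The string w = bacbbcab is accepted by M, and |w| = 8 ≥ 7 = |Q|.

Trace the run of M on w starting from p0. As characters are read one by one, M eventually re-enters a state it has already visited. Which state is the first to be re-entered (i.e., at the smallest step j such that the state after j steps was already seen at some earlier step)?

State sequence: p0 -b-> p4 -a-> p4 -c-> p3 -b-> p5 -b-> p1 -c-> p6 -a-> p6 -b-> p1
First repeat at step 2: p4 was already visited.

The earliest repeat is at step j = 2: M is in p4, which it already visited at step i = 1.
The DFA has 7 states, so the proof of the pumping lemma guarantees a repeated state among the first 7+1 visited; the segment between the two visits is the pumpable y.

p4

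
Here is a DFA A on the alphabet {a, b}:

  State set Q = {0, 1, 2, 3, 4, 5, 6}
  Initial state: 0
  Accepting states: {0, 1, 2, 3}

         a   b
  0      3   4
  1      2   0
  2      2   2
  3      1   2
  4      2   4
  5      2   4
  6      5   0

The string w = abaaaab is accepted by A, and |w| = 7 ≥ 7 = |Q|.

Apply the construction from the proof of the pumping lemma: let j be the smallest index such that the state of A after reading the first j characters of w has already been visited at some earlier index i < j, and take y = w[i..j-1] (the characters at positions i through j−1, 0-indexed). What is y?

Run of A on w = a b a a a a b:
  step 0: 0  (start)
  step 1: 3  (read a: 0→3)
  step 2: 2  (read b: 3→2)
  step 3: 2  (read a: 2→2)   ← first repeat (2 seen earlier)
  step 4: 2  (read a: 2→2)
  step 5: 2  (read a: 2→2)
  step 6: 2  (read a: 2→2)
  step 7: 2  (read b: 2→2)

So i = 2, j = 3, giving x = w[0:2] = ab, y = w[2:3] = a, z = w[3:7] = aaab.
Check: |xy| = 3 ≤ 7 and |y| = 1 ≥ 1. Reading y takes A from 2 back to 2, so every xyⁱz is accepted.
With |Q| = 7, pigeonhole forces a state repeat no later than step 7; the substring read between the first and second visits to that state can be pumped.

a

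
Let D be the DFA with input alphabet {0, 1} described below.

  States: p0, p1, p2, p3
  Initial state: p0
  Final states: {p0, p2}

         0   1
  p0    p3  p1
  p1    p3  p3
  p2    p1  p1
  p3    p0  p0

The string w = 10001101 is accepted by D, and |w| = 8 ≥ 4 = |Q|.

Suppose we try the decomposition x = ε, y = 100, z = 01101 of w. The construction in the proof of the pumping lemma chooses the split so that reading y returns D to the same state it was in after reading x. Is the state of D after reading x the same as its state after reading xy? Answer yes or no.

Run of D on the first 3 characters of w = 1 0 0:
  step 0: p0  (start)
  step 1: p1  (read 1: p0→p1)
  step 2: p3  (read 0: p1→p3)
  step 3: p0  (read 0: p3→p0)

After x (step 0): p0. After xy (step 3): p0.
They match, so y = 100 drives D around a cycle from p0 back to itself; pumping y any number of times keeps D in p0 before reading z, and xyⁱz ∈ L(D) for every i ≥ 0.

yes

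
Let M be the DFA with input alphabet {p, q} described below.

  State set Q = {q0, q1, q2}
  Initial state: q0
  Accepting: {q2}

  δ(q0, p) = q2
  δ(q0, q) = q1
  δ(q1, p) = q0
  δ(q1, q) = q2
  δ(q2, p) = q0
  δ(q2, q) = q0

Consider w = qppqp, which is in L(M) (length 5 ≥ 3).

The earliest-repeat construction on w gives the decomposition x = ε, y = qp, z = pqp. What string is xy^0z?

pqp

xy⁰z = xz = ε·pqp = pqp.
Reading y = qp takes M from q0 back to q0, so after x the machine is still in q0, and z then leads to the accepting state q2. Hence pqp ∈ L(M).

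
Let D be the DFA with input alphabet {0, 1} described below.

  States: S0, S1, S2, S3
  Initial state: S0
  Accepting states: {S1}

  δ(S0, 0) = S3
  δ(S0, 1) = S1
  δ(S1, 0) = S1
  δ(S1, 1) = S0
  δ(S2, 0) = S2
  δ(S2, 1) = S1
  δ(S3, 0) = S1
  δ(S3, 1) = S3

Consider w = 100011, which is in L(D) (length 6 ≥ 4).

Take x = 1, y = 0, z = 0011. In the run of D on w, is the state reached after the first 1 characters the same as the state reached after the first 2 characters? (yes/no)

Run of D on the first 2 characters of w = 1 0:
  step 0: S0  (start)
  step 1: S1  (read 1: S0→S1)
  step 2: S1  (read 0: S1→S1)

After x (step 1): S1. After xy (step 2): S1.
They match, so y = 0 drives D around a cycle from S1 back to itself; pumping y any number of times keeps D in S1 before reading z, and xyⁱz ∈ L(D) for every i ≥ 0.

yes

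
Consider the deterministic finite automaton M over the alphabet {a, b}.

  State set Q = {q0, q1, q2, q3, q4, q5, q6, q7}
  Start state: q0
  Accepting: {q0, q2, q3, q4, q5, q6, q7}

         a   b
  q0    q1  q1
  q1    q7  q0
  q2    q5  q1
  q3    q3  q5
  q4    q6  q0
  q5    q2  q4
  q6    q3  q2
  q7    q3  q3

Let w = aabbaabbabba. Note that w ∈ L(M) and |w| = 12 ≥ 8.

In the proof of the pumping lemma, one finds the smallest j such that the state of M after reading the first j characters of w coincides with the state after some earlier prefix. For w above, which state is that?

Run of M on w = a a b b a a b b a b b a:
  step 0: q0  (start)
  step 1: q1  (read a: q0→q1)
  step 2: q7  (read a: q1→q7)
  step 3: q3  (read b: q7→q3)
  step 4: q5  (read b: q3→q5)
  step 5: q2  (read a: q5→q2)
  step 6: q5  (read a: q2→q5)   ← first repeat (q5 seen earlier)
  step 7: q4  (read b: q5→q4)
  step 8: q0  (read b: q4→q0)
  step 9: q1  (read a: q0→q1)
  step 10: q0  (read b: q1→q0)
  step 11: q1  (read b: q0→q1)
  step 12: q7  (read a: q1→q7)

The earliest repeat is at step j = 6: M is in q5, which it already visited at step i = 4.
With |Q| = 8, pigeonhole forces a state repeat no later than step 8; the substring read between the first and second visits to that state can be pumped.

q5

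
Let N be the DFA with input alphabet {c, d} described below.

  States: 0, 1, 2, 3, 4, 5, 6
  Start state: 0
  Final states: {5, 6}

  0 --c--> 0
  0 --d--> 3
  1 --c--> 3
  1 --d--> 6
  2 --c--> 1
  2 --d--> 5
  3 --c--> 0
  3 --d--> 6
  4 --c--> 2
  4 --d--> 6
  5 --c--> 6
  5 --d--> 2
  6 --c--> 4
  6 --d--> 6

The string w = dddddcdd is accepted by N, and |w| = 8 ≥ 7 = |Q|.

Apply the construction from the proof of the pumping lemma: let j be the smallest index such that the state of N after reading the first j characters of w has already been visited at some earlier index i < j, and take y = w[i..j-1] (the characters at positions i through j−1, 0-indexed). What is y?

d

Run of N on w = d d d d d c d d:
  step 0: 0  (start)
  step 1: 3  (read d: 0→3)
  step 2: 6  (read d: 3→6)
  step 3: 6  (read d: 6→6)   ← first repeat (6 seen earlier)
  step 4: 6  (read d: 6→6)
  step 5: 6  (read d: 6→6)
  step 6: 4  (read c: 6→4)
  step 7: 6  (read d: 4→6)
  step 8: 6  (read d: 6→6)

So i = 2, j = 3, giving x = w[0:2] = dd, y = w[2:3] = d, z = w[3:8] = ddcdd.
Check: |xy| = 3 ≤ 7 and |y| = 1 ≥ 1. Reading y takes N from 6 back to 6, so every xyⁱz is accepted.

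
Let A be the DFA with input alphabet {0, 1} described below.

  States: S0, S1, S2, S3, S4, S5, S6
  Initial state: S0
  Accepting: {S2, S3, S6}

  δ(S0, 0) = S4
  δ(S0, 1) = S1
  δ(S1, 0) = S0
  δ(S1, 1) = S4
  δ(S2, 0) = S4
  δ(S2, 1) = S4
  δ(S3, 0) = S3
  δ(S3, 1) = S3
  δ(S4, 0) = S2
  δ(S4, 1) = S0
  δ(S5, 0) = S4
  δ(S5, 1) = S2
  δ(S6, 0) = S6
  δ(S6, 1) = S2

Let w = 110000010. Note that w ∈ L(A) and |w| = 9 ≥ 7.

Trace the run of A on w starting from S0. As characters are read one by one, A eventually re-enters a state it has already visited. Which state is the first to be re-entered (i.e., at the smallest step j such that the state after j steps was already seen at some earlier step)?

S4

Run of A on w = 1 1 0 0 0 0 0 1 0:
  step 0: S0  (start)
  step 1: S1  (read 1: S0→S1)
  step 2: S4  (read 1: S1→S4)
  step 3: S2  (read 0: S4→S2)
  step 4: S4  (read 0: S2→S4)   ← first repeat (S4 seen earlier)
  step 5: S2  (read 0: S4→S2)
  step 6: S4  (read 0: S2→S4)
  step 7: S2  (read 0: S4→S2)
  step 8: S4  (read 1: S2→S4)
  step 9: S2  (read 0: S4→S2)

The earliest repeat is at step j = 4: A is in S4, which it already visited at step i = 2.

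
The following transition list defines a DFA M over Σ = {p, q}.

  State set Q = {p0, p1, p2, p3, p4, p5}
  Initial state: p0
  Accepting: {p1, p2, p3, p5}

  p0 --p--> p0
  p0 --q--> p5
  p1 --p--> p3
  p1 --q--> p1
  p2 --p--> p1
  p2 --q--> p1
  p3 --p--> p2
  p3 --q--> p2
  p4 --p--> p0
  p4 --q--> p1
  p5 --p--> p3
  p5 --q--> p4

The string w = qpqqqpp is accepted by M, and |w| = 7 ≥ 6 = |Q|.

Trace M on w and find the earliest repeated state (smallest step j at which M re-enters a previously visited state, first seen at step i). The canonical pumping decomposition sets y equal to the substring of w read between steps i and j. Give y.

Run of M on w = q p q q q p p:
  step 0: p0  (start)
  step 1: p5  (read q: p0→p5)
  step 2: p3  (read p: p5→p3)
  step 3: p2  (read q: p3→p2)
  step 4: p1  (read q: p2→p1)
  step 5: p1  (read q: p1→p1)   ← first repeat (p1 seen earlier)
  step 6: p3  (read p: p1→p3)
  step 7: p2  (read p: p3→p2)

So i = 4, j = 5, giving x = w[0:4] = qpqq, y = w[4:5] = q, z = w[5:7] = pp.
Check: |xy| = 5 ≤ 6 and |y| = 1 ≥ 1. Reading y takes M from p1 back to p1, so every xyⁱz is accepted.
Since M has 6 states, any run of length ≥ 6 visits 6+1 states, so by pigeonhole some state repeats within the first 6 steps — that repeat gives the pumpable loop.

q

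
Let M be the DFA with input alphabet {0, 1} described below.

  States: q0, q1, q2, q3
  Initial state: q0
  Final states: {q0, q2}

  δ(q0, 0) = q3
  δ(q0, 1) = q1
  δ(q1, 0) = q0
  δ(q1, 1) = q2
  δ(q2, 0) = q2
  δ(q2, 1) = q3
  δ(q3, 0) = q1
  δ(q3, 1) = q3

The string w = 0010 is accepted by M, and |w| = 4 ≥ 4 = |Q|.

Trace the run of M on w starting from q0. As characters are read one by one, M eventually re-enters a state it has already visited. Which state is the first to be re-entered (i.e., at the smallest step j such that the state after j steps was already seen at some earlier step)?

State sequence: q0 -0-> q3 -0-> q1 -1-> q2 -0-> q2
First repeat at step 4: q2 was already visited.

The earliest repeat is at step j = 4: M is in q2, which it already visited at step i = 3.
With |Q| = 4, pigeonhole forces a state repeat no later than step 4; the substring read between the first and second visits to that state can be pumped.

q2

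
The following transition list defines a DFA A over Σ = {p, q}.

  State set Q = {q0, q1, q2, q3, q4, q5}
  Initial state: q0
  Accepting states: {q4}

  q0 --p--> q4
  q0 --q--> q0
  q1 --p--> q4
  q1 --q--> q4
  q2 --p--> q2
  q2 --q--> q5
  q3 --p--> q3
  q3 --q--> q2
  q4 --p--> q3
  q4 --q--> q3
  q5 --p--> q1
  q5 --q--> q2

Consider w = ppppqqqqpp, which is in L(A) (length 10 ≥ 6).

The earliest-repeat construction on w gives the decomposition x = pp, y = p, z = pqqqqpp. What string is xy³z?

ppppppqqqqpp

xy^3z = pp·p·p·p·pqqqqpp = ppppppqqqqpp.
Reading y = p takes A from q3 back to q3, so after x·y·y·y the machine is still in q3, and z then leads to the accepting state q4. Hence ppppppqqqqpp ∈ L(A).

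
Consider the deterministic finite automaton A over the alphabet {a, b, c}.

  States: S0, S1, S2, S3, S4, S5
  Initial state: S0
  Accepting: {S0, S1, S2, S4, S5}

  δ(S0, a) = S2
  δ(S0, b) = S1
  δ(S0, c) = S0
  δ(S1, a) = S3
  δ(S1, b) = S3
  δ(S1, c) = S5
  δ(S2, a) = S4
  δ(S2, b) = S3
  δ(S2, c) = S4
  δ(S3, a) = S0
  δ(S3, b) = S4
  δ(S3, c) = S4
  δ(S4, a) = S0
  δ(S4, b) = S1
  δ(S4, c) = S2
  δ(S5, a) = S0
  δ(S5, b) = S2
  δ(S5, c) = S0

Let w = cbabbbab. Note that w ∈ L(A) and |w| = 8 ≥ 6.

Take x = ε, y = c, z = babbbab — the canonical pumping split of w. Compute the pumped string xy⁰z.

babbbab

xy⁰z = xz = ε·babbbab = babbbab.
Reading y = c takes A from S0 back to S0, so after x the machine is still in S0, and z then leads to the accepting state S1. Hence babbbab ∈ L(A).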